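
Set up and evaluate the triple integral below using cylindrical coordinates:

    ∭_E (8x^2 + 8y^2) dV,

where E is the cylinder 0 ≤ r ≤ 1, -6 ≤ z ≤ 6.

In cylindrical coordinates, x = r cos(θ), y = r sin(θ), z = z, and dV = r dr dθ dz.

The integrand becomes 8r^2, so

    ∭_E (8x^2 + 8y^2) dV = ∫_{0}^{2π} ∫_{0}^{1} ∫_{-6}^{6} (8r^2) · r dz dr dθ.

Inner (z): 96r^3.
Middle (r from 0 to 1): 24.
Outer (θ): 48π.

Therefore the triple integral equals 48π.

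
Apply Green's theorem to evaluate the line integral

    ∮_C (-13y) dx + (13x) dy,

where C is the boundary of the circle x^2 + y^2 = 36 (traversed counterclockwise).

Green's theorem converts the closed line integral into a double integral over the enclosed region D:

    ∮_C P dx + Q dy = ∬_D (∂Q/∂x - ∂P/∂y) dA.

Here P = -13y, Q = 13x, so

    ∂Q/∂x = 13,    ∂P/∂y = -13,
    ∂Q/∂x - ∂P/∂y = 26.

D is the region x^2 + y^2 ≤ 36. Evaluating the double integral:

In polar coordinates (x = r cos θ, y = r sin θ, dA = r dr dθ) the integrand becomes 26, so

    ∬_D (26) dA = ∫_0^{2π} ∫_0^{6} (26) · r dr dθ.

Inner (r from 0 to 6): 468.
Outer (θ from 0 to 2π): 936π.

Therefore ∮_C P dx + Q dy = 936π.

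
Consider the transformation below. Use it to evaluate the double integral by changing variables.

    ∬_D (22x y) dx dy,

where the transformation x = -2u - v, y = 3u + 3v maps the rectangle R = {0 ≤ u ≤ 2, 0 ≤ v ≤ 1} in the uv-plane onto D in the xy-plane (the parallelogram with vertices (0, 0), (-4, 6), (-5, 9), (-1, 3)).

Compute the Jacobian determinant of (x, y) with respect to (u, v):

    ∂(x,y)/∂(u,v) = | -2  -1 | = (-2)(3) - (-1)(3) = -3.
                   | 3  3 |

Its absolute value is |J| = 3 (the area scaling factor).

Substituting x = -2u - v, y = 3u + 3v into the integrand,

    22x y → -132u^2 - 198u v - 66v^2,

so the integral becomes

    ∬_R (-132u^2 - 198u v - 66v^2) · |J| du dv = ∫_0^2 ∫_0^1 (-396u^2 - 594u v - 198v^2) dv du.

Inner (v): -396u^2 - 297u - 66.
Outer (u): -1782.

Therefore ∬_D (22x y) dx dy = -1782.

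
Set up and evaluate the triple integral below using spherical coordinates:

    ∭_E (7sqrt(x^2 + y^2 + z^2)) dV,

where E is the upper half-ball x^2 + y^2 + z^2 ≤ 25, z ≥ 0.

In spherical coordinates, x = ρ sin(φ) cos(θ), y = ρ sin(φ) sin(θ), z = ρ cos(φ), and dV = ρ^2 sin(φ) dρ dφ dθ.

The integrand becomes 7ρ, so

    ∭_E (7sqrt(x^2 + y^2 + z^2)) dV = ∫_{0}^{2π} ∫_{0}^{π/2} ∫_{0}^{5} (7ρ) · ρ^2 sin(φ) dρ dφ dθ.

Inner (ρ): 4375sin(φ)/4.
Middle (φ): 4375/4.
Outer (θ): 4375π/2.

Therefore the triple integral equals 4375π/2.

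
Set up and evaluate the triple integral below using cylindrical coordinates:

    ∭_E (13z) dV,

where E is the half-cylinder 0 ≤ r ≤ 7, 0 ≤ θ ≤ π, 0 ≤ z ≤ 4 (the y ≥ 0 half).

In cylindrical coordinates, x = r cos(θ), y = r sin(θ), z = z, and dV = r dr dθ dz.

The integrand becomes 13z, so

    ∭_E (13z) dV = ∫_{0}^{π} ∫_{0}^{7} ∫_{0}^{4} (13z) · r dz dr dθ.

Inner (z): 104r.
Middle (r from 0 to 7): 2548.
Outer (θ): 2548π.

Therefore the triple integral equals 2548π.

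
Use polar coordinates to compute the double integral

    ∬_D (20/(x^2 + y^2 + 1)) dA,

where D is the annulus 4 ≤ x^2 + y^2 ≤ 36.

The region D is 2 ≤ r ≤ 6, 0 ≤ θ ≤ 2π in polar coordinates, where x = r cos(θ), y = r sin(θ), and dA = r dr dθ.

Under the substitution, the integrand becomes 20/(r^2 + 1), so

    ∬_D (20/(x^2 + y^2 + 1)) dA = ∫_{0}^{2π} ∫_{2}^{6} (20/(r^2 + 1)) · r dr dθ.

Inner integral (in r): ∫_{2}^{6} (20/(r^2 + 1)) · r dr = log(4808584372417849/9765625).

Outer integral (in θ): ∫_{0}^{2π} (log(4808584372417849/9765625)) dθ = log((4808584372417849/9765625)^(2π)).

Therefore ∬_D (20/(x^2 + y^2 + 1)) dA = log((4808584372417849/9765625)^(2π)).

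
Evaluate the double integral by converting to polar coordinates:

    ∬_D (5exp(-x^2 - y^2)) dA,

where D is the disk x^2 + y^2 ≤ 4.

The region D is 0 ≤ r ≤ 2, 0 ≤ θ ≤ 2π in polar coordinates, where x = r cos(θ), y = r sin(θ), and dA = r dr dθ.

Under the substitution, the integrand becomes 5exp(-r^2), so

    ∬_D (5exp(-x^2 - y^2)) dA = ∫_{0}^{2π} ∫_{0}^{2} (5exp(-r^2)) · r dr dθ.

Inner integral (in r): ∫_{0}^{2} (5exp(-r^2)) · r dr = 5/2 - 5exp(-4)/2.

Outer integral (in θ): ∫_{0}^{2π} (5/2 - 5exp(-4)/2) dθ = -5π exp(-4) + 5π.

Therefore ∬_D (5exp(-x^2 - y^2)) dA = -5π exp(-4) + 5π.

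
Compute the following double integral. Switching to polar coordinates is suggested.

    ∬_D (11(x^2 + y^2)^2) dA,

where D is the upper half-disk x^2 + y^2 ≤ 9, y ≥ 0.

The region D is 0 ≤ r ≤ 3, 0 ≤ θ ≤ π in polar coordinates, where x = r cos(θ), y = r sin(θ), and dA = r dr dθ.

Under the substitution, the integrand becomes 11r^4, so

    ∬_D (11(x^2 + y^2)^2) dA = ∫_{0}^{π} ∫_{0}^{3} (11r^4) · r dr dθ.

Inner integral (in r): ∫_{0}^{3} (11r^4) · r dr = 2673/2.

Outer integral (in θ): ∫_{0}^{π} (2673/2) dθ = 2673π/2.

Therefore ∬_D (11(x^2 + y^2)^2) dA = 2673π/2.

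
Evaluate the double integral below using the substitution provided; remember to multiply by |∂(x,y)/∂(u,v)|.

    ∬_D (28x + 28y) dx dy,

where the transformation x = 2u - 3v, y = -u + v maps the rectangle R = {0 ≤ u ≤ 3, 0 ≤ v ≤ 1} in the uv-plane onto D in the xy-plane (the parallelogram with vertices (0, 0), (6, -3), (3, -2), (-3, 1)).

Compute the Jacobian determinant of (x, y) with respect to (u, v):

    ∂(x,y)/∂(u,v) = | 2  -3 | = (2)(1) - (-3)(-1) = -1.
                   | -1  1 |

Its absolute value is |J| = 1 (the area scaling factor).

Substituting x = 2u - 3v, y = -u + v into the integrand,

    28x + 28y → 28u - 56v,

so the integral becomes

    ∬_R (28u - 56v) · |J| du dv = ∫_0^3 ∫_0^1 (28u - 56v) dv du.

Inner (v): 28u - 28.
Outer (u): 42.

Therefore ∬_D (28x + 28y) dx dy = 42.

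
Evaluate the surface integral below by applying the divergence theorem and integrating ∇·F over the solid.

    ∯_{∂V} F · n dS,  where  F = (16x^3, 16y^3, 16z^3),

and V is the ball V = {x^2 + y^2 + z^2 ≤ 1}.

By the divergence theorem,

    ∯_{∂V} F · n dS = ∭_V (∇ · F) dV.

Compute the divergence:
    ∇ · F = ∂F_x/∂x + ∂F_y/∂y + ∂F_z/∂z = 48x^2 + 48y^2 + 48z^2.

In spherical coordinates, x = ρ sin(φ) cos(θ), y = ρ sin(φ) sin(θ), z = ρ cos(φ), dV = ρ^2 sin(φ) dρ dφ dθ, with 0 ≤ ρ ≤ 1, 0 ≤ φ ≤ π, 0 ≤ θ ≤ 2π.

The integrand, after substitution and multiplying by the volume element, becomes (48ρ^2) · ρ^2 sin(φ), so

    ∭_V (∇·F) dV = ∫_0^{2π} ∫_0^{π} ∫_0^{1} (48ρ^2) · ρ^2 sin(φ) dρ dφ dθ.

Inner (ρ from 0 to 1): 48sin(φ)/5.
Middle (φ from 0 to π): 96/5.
Outer (θ from 0 to 2π): 192π/5.

Therefore ∯_{∂V} F · n dS = 192π/5.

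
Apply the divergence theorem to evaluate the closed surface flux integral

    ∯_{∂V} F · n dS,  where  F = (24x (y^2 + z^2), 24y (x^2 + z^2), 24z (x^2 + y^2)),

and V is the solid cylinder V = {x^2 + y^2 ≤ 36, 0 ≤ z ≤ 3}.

By the divergence theorem,

    ∯_{∂V} F · n dS = ∭_V (∇ · F) dV.

Compute the divergence:
    ∇ · F = ∂F_x/∂x + ∂F_y/∂y + ∂F_z/∂z = 24y^2 + 24z^2 + 24x^2 + 24z^2 + 24x^2 + 24y^2 = 48x^2 + 48y^2 + 48z^2.

In cylindrical coordinates, x = r cos(θ), y = r sin(θ), z = z, dV = r dr dθ dz, with 0 ≤ r ≤ 6, 0 ≤ θ ≤ 2π, 0 ≤ z ≤ 3.

The integrand, after substitution and multiplying by the volume element, becomes (48r^2 + 48z^2) · r, so

    ∭_V (∇·F) dV = ∫_0^{2π} ∫_0^{6} ∫_0^{3} (48r^2 + 48z^2) · r dz dr dθ.

Inner (z from 0 to 3): 144r (r^2 + 3).
Middle (r from 0 to 6): 54432.
Outer (θ from 0 to 2π): 108864π.

Therefore ∯_{∂V} F · n dS = 108864π.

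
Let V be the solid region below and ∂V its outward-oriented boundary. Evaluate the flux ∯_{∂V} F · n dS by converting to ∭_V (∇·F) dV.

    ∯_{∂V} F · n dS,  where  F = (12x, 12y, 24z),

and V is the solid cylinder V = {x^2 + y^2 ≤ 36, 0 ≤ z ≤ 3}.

By the divergence theorem,

    ∯_{∂V} F · n dS = ∭_V (∇ · F) dV.

Compute the divergence:
    ∇ · F = ∂F_x/∂x + ∂F_y/∂y + ∂F_z/∂z = 12 + 12 + 24 = 48.

In cylindrical coordinates, x = r cos(θ), y = r sin(θ), z = z, dV = r dr dθ dz, with 0 ≤ r ≤ 6, 0 ≤ θ ≤ 2π, 0 ≤ z ≤ 3.

The integrand, after substitution and multiplying by the volume element, becomes (48) · r, so

    ∭_V (∇·F) dV = ∫_0^{2π} ∫_0^{6} ∫_0^{3} (48) · r dz dr dθ.

Inner (z from 0 to 3): 144r.
Middle (r from 0 to 6): 2592.
Outer (θ from 0 to 2π): 5184π.

Therefore ∯_{∂V} F · n dS = 5184π.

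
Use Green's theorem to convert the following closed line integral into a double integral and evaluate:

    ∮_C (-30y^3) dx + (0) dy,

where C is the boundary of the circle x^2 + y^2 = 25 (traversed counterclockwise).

Green's theorem converts the closed line integral into a double integral over the enclosed region D:

    ∮_C P dx + Q dy = ∬_D (∂Q/∂x - ∂P/∂y) dA.

Here P = -30y^3, Q = 0, so

    ∂Q/∂x = 0,    ∂P/∂y = -90y^2,
    ∂Q/∂x - ∂P/∂y = 90y^2.

D is the region x^2 + y^2 ≤ 25. Evaluating the double integral:

In polar coordinates (x = r cos θ, y = r sin θ, dA = r dr dθ) the integrand becomes 90r^2sin(θ)^2, so

    ∬_D (90y^2) dA = ∫_0^{2π} ∫_0^{5} (90r^2sin(θ)^2) · r dr dθ.

Inner (r from 0 to 5): 28125sin(θ)^2/2.
Outer (θ from 0 to 2π): 28125π/2.

Therefore ∮_C P dx + Q dy = 28125π/2.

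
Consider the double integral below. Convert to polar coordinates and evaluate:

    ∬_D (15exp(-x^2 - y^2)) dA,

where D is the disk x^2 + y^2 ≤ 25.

The region D is 0 ≤ r ≤ 5, 0 ≤ θ ≤ 2π in polar coordinates, where x = r cos(θ), y = r sin(θ), and dA = r dr dθ.

Under the substitution, the integrand becomes 15exp(-r^2), so

    ∬_D (15exp(-x^2 - y^2)) dA = ∫_{0}^{2π} ∫_{0}^{5} (15exp(-r^2)) · r dr dθ.

Inner integral (in r): ∫_{0}^{5} (15exp(-r^2)) · r dr = 15/2 - 15exp(-25)/2.

Outer integral (in θ): ∫_{0}^{2π} (15/2 - 15exp(-25)/2) dθ = -15π exp(-25) + 15π.

Therefore ∬_D (15exp(-x^2 - y^2)) dA = -15π exp(-25) + 15π.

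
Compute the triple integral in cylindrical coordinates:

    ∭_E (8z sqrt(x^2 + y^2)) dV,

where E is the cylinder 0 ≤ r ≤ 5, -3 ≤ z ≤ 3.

In cylindrical coordinates, x = r cos(θ), y = r sin(θ), z = z, and dV = r dr dθ dz.

The integrand becomes 8r z, so

    ∭_E (8z sqrt(x^2 + y^2)) dV = ∫_{0}^{2π} ∫_{0}^{5} ∫_{-3}^{3} (8r z) · r dz dr dθ.

Inner (z): 0.
Middle (r from 0 to 5): 0.
Outer (θ): 0.

Therefore the triple integral equals 0.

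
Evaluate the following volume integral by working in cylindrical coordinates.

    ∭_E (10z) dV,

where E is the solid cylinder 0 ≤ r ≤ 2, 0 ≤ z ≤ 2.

In cylindrical coordinates, x = r cos(θ), y = r sin(θ), z = z, and dV = r dr dθ dz.

The integrand becomes 10z, so

    ∭_E (10z) dV = ∫_{0}^{2π} ∫_{0}^{2} ∫_{0}^{2} (10z) · r dz dr dθ.

Inner (z): 20r.
Middle (r from 0 to 2): 40.
Outer (θ): 80π.

Therefore the triple integral equals 80π.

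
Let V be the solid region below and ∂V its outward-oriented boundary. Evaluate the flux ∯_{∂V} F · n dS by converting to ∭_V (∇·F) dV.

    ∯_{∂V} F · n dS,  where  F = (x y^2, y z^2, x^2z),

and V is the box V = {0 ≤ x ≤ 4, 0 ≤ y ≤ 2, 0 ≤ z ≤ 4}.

By the divergence theorem,

    ∯_{∂V} F · n dS = ∭_V (∇ · F) dV.

Compute the divergence:
    ∇ · F = ∂F_x/∂x + ∂F_y/∂y + ∂F_z/∂z = y^2 + z^2 + x^2 = x^2 + y^2 + z^2.

V is a rectangular box, so dV = dx dy dz with 0 ≤ x ≤ 4, 0 ≤ y ≤ 2, 0 ≤ z ≤ 4.

Integrate (x^2 + y^2 + z^2) over V as an iterated integral:

    ∭_V (∇·F) dV = ∫_0^{4} ∫_0^{2} ∫_0^{4} (x^2 + y^2 + z^2) dz dy dx.

Inner (z from 0 to 4): 4x^2 + 4y^2 + 64/3.
Middle (y from 0 to 2): 8x^2 + 160/3.
Outer (x from 0 to 4): 384.

Therefore ∯_{∂V} F · n dS = 384.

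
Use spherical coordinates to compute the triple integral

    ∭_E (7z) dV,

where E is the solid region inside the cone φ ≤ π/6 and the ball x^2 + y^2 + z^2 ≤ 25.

In spherical coordinates, x = ρ sin(φ) cos(θ), y = ρ sin(φ) sin(θ), z = ρ cos(φ), and dV = ρ^2 sin(φ) dρ dφ dθ.

The integrand becomes 7ρ cos(φ), so

    ∭_E (7z) dV = ∫_{0}^{2π} ∫_{0}^{π/6} ∫_{0}^{5} (7ρ cos(φ)) · ρ^2 sin(φ) dρ dφ dθ.

Inner (ρ): 4375sin(2φ)/8.
Middle (φ): 4375/32.
Outer (θ): 4375π/16.

Therefore the triple integral equals 4375π/16.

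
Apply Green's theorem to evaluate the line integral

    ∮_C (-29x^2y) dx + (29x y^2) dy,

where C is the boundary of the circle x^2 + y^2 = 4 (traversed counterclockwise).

Green's theorem converts the closed line integral into a double integral over the enclosed region D:

    ∮_C P dx + Q dy = ∬_D (∂Q/∂x - ∂P/∂y) dA.

Here P = -29x^2y, Q = 29x y^2, so

    ∂Q/∂x = 29y^2,    ∂P/∂y = -29x^2,
    ∂Q/∂x - ∂P/∂y = 29x^2 + 29y^2.

D is the region x^2 + y^2 ≤ 4. Evaluating the double integral:

In polar coordinates (x = r cos θ, y = r sin θ, dA = r dr dθ) the integrand becomes 29r^2, so

    ∬_D (29x^2 + 29y^2) dA = ∫_0^{2π} ∫_0^{2} (29r^2) · r dr dθ.

Inner (r from 0 to 2): 116.
Outer (θ from 0 to 2π): 232π.

Therefore ∮_C P dx + Q dy = 232π.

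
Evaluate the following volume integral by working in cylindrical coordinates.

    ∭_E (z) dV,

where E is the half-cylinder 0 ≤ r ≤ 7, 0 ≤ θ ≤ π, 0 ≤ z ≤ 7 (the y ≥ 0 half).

In cylindrical coordinates, x = r cos(θ), y = r sin(θ), z = z, and dV = r dr dθ dz.

The integrand becomes z, so

    ∭_E (z) dV = ∫_{0}^{π} ∫_{0}^{7} ∫_{0}^{7} (z) · r dz dr dθ.

Inner (z): 49r/2.
Middle (r from 0 to 7): 2401/4.
Outer (θ): 2401π/4.

Therefore the triple integral equals 2401π/4.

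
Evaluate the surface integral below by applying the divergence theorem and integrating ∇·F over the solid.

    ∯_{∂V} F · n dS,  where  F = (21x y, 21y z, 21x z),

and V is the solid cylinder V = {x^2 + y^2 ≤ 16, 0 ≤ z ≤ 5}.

By the divergence theorem,

    ∯_{∂V} F · n dS = ∭_V (∇ · F) dV.

Compute the divergence:
    ∇ · F = ∂F_x/∂x + ∂F_y/∂y + ∂F_z/∂z = 21y + 21z + 21x = 21x + 21y + 21z.

In cylindrical coordinates, x = r cos(θ), y = r sin(θ), z = z, dV = r dr dθ dz, with 0 ≤ r ≤ 4, 0 ≤ θ ≤ 2π, 0 ≤ z ≤ 5.

The integrand, after substitution and multiplying by the volume element, becomes (21sqrt(2)r sin(θ + π/4) + 21z) · r, so

    ∭_V (∇·F) dV = ∫_0^{2π} ∫_0^{4} ∫_0^{5} (21sqrt(2)r sin(θ + π/4) + 21z) · r dz dr dθ.

Inner (z from 0 to 5): 105r (2sqrt(2)r sin(θ + π/4) + 5)/2.
Middle (r from 0 to 4): 2240sqrt(2)sin(θ + π/4) + 2100.
Outer (θ from 0 to 2π): 4200π.

Therefore ∯_{∂V} F · n dS = 4200π.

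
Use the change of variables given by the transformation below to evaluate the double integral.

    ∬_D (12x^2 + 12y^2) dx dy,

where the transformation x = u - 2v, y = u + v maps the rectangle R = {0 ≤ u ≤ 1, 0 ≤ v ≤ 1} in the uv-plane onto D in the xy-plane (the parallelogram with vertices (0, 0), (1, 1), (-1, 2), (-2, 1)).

Compute the Jacobian determinant of (x, y) with respect to (u, v):

    ∂(x,y)/∂(u,v) = | 1  -2 | = (1)(1) - (-2)(1) = 3.
                   | 1  1 |

Its absolute value is |J| = 3 (the area scaling factor).

Substituting x = u - 2v, y = u + v into the integrand,

    12x^2 + 12y^2 → 24u^2 - 24u v + 60v^2,

so the integral becomes

    ∬_R (24u^2 - 24u v + 60v^2) · |J| du dv = ∫_0^1 ∫_0^1 (72u^2 - 72u v + 180v^2) dv du.

Inner (v): 72u^2 - 36u + 60.
Outer (u): 66.

Therefore ∬_D (12x^2 + 12y^2) dx dy = 66.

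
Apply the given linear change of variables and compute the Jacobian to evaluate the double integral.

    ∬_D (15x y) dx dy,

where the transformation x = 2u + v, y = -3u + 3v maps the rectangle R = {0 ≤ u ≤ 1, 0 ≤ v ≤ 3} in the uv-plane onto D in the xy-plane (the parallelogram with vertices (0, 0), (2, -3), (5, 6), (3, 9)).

Compute the Jacobian determinant of (x, y) with respect to (u, v):

    ∂(x,y)/∂(u,v) = | 2  1 | = (2)(3) - (1)(-3) = 9.
                   | -3  3 |

Its absolute value is |J| = 9 (the area scaling factor).

Substituting x = 2u + v, y = -3u + 3v into the integrand,

    15x y → -90u^2 + 45u v + 45v^2,

so the integral becomes

    ∬_R (-90u^2 + 45u v + 45v^2) · |J| du dv = ∫_0^1 ∫_0^3 (-810u^2 + 405u v + 405v^2) dv du.

Inner (v): -2430u^2 + 3645u/2 + 3645.
Outer (u): 14985/4.

Therefore ∬_D (15x y) dx dy = 14985/4.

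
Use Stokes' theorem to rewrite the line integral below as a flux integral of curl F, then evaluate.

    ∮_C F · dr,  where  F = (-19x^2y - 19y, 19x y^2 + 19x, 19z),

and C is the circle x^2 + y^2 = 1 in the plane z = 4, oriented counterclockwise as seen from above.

Let S be the flat disk x^2 + y^2 ≤ 1 in the plane z = 4, with upward unit normal n̂ = ẑ. By Stokes' theorem,

    ∮_C F · dr = ∬_S (∇ × F) · n̂ dS = ∬_D (curl F)_z dA,

where D is the disk x^2 + y^2 ≤ 1.

Compute the curl of F = (-19x^2y - 19y, 19x y^2 + 19x, 19z):
    (∇ × F)_x = ∂F_z/∂y - ∂F_y/∂z = 0,
    (∇ × F)_y = ∂F_x/∂z - ∂F_z/∂x = 0,
    (∇ × F)_z = ∂F_y/∂x - ∂F_x/∂y = 19x^2 + 19y^2 + 38.

On z = 4, (curl F)_z = 19x^2 + 19y^2 + 38.

Convert to polar (x = r cos θ, y = r sin θ, dA = r dr dθ); the integrand becomes 19r^2 + 38, so

    ∬_D (curl F)_z dA = ∫_0^{2π} ∫_0^{1} (19r^2 + 38) · r dr dθ.

Inner (r from 0 to 1): 95/4.
Outer (θ from 0 to 2π): 95π/2.

Therefore ∮_C F · dr = 95π/2.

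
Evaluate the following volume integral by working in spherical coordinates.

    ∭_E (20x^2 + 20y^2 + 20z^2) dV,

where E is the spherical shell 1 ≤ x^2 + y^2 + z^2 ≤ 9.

In spherical coordinates, x = ρ sin(φ) cos(θ), y = ρ sin(φ) sin(θ), z = ρ cos(φ), and dV = ρ^2 sin(φ) dρ dφ dθ.

The integrand becomes 20ρ^2, so

    ∭_E (20x^2 + 20y^2 + 20z^2) dV = ∫_{0}^{2π} ∫_{0}^{π} ∫_{1}^{3} (20ρ^2) · ρ^2 sin(φ) dρ dφ dθ.

Inner (ρ): 968sin(φ).
Middle (φ): 1936.
Outer (θ): 3872π.

Therefore the triple integral equals 3872π.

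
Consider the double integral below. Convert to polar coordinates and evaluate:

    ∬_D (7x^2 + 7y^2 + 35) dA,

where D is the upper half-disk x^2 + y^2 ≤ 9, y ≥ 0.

The region D is 0 ≤ r ≤ 3, 0 ≤ θ ≤ π in polar coordinates, where x = r cos(θ), y = r sin(θ), and dA = r dr dθ.

Under the substitution, the integrand becomes 7r^2 + 35, so

    ∬_D (7x^2 + 7y^2 + 35) dA = ∫_{0}^{π} ∫_{0}^{3} (7r^2 + 35) · r dr dθ.

Inner integral (in r): ∫_{0}^{3} (7r^2 + 35) · r dr = 1197/4.

Outer integral (in θ): ∫_{0}^{π} (1197/4) dθ = 1197π/4.

Therefore ∬_D (7x^2 + 7y^2 + 35) dA = 1197π/4.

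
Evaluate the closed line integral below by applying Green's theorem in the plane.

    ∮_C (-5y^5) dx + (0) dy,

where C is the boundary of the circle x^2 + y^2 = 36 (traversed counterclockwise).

Green's theorem converts the closed line integral into a double integral over the enclosed region D:

    ∮_C P dx + Q dy = ∬_D (∂Q/∂x - ∂P/∂y) dA.

Here P = -5y^5, Q = 0, so

    ∂Q/∂x = 0,    ∂P/∂y = -25y^4,
    ∂Q/∂x - ∂P/∂y = 25y^4.

D is the region x^2 + y^2 ≤ 36. Evaluating the double integral:

In polar coordinates (x = r cos θ, y = r sin θ, dA = r dr dθ) the integrand becomes 25r^4sin(θ)^4, so

    ∬_D (25y^4) dA = ∫_0^{2π} ∫_0^{6} (25r^4sin(θ)^4) · r dr dθ.

Inner (r from 0 to 6): 194400sin(θ)^4.
Outer (θ from 0 to 2π): 145800π.

Therefore ∮_C P dx + Q dy = 145800π.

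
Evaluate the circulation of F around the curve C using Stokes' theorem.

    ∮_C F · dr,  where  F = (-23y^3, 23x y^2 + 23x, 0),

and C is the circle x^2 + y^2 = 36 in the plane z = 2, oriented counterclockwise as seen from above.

Let S be the flat disk x^2 + y^2 ≤ 36 in the plane z = 2, with upward unit normal n̂ = ẑ. By Stokes' theorem,

    ∮_C F · dr = ∬_S (∇ × F) · n̂ dS = ∬_D (curl F)_z dA,

where D is the disk x^2 + y^2 ≤ 36.

Compute the curl of F = (-23y^3, 23x y^2 + 23x, 0):
    (∇ × F)_x = ∂F_z/∂y - ∂F_y/∂z = 0,
    (∇ × F)_y = ∂F_x/∂z - ∂F_z/∂x = 0,
    (∇ × F)_z = ∂F_y/∂x - ∂F_x/∂y = 92y^2 + 23.

On z = 2, (curl F)_z = 92y^2 + 23.

Convert to polar (x = r cos θ, y = r sin θ, dA = r dr dθ); the integrand becomes 92r^2sin(θ)^2 + 23, so

    ∬_D (curl F)_z dA = ∫_0^{2π} ∫_0^{6} (92r^2sin(θ)^2 + 23) · r dr dθ.

Inner (r from 0 to 6): 29808sin(θ)^2 + 414.
Outer (θ from 0 to 2π): 30636π.

Therefore ∮_C F · dr = 30636π.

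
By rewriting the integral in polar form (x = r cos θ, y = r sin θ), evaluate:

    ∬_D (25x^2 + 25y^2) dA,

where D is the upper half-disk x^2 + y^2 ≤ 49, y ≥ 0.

The region D is 0 ≤ r ≤ 7, 0 ≤ θ ≤ π in polar coordinates, where x = r cos(θ), y = r sin(θ), and dA = r dr dθ.

Under the substitution, the integrand becomes 25r^2, so

    ∬_D (25x^2 + 25y^2) dA = ∫_{0}^{π} ∫_{0}^{7} (25r^2) · r dr dθ.

Inner integral (in r): ∫_{0}^{7} (25r^2) · r dr = 60025/4.

Outer integral (in θ): ∫_{0}^{π} (60025/4) dθ = 60025π/4.

Therefore ∬_D (25x^2 + 25y^2) dA = 60025π/4.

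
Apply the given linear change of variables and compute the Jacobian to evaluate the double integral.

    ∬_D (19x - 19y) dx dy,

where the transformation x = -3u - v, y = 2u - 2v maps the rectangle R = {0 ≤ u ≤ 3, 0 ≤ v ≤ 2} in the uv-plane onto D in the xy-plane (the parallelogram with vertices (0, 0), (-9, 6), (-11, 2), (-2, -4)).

Compute the Jacobian determinant of (x, y) with respect to (u, v):

    ∂(x,y)/∂(u,v) = | -3  -1 | = (-3)(-2) - (-1)(2) = 8.
                   | 2  -2 |

Its absolute value is |J| = 8 (the area scaling factor).

Substituting x = -3u - v, y = 2u - 2v into the integrand,

    19x - 19y → -95u + 19v,

so the integral becomes

    ∬_R (-95u + 19v) · |J| du dv = ∫_0^3 ∫_0^2 (-760u + 152v) dv du.

Inner (v): 304 - 1520u.
Outer (u): -5928.

Therefore ∬_D (19x - 19y) dx dy = -5928.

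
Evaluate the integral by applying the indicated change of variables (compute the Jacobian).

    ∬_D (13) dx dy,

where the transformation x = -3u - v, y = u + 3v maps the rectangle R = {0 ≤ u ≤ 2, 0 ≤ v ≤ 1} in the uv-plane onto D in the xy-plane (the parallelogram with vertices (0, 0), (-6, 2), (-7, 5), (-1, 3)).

Compute the Jacobian determinant of (x, y) with respect to (u, v):

    ∂(x,y)/∂(u,v) = | -3  -1 | = (-3)(3) - (-1)(1) = -8.
                   | 1  3 |

Its absolute value is |J| = 8 (the area scaling factor).

Substituting x = -3u - v, y = u + 3v into the integrand,

    13 → 13,

so the integral becomes

    ∬_R (13) · |J| du dv = ∫_0^2 ∫_0^1 (104) dv du.

Inner (v): 104.
Outer (u): 208.

Therefore ∬_D (13) dx dy = 208.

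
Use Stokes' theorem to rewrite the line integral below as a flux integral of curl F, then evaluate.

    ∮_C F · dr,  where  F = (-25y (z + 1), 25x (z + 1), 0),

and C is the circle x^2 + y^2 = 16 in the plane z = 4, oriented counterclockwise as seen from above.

Let S be the flat disk x^2 + y^2 ≤ 16 in the plane z = 4, with upward unit normal n̂ = ẑ. By Stokes' theorem,

    ∮_C F · dr = ∬_S (∇ × F) · n̂ dS = ∬_D (curl F)_z dA,

where D is the disk x^2 + y^2 ≤ 16.

Compute the curl of F = (-25y (z + 1), 25x (z + 1), 0):
    (∇ × F)_x = ∂F_z/∂y - ∂F_y/∂z = -25x,
    (∇ × F)_y = ∂F_x/∂z - ∂F_z/∂x = -25y,
    (∇ × F)_z = ∂F_y/∂x - ∂F_x/∂y = 50z + 50.

On z = 4, (curl F)_z = 250.

Convert to polar (x = r cos θ, y = r sin θ, dA = r dr dθ); the integrand becomes 250, so

    ∬_D (curl F)_z dA = ∫_0^{2π} ∫_0^{4} (250) · r dr dθ.

Inner (r from 0 to 4): 2000.
Outer (θ from 0 to 2π): 4000π.

Therefore ∮_C F · dr = 4000π.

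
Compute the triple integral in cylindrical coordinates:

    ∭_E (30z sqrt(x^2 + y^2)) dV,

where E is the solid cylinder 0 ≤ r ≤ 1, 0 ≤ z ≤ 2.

In cylindrical coordinates, x = r cos(θ), y = r sin(θ), z = z, and dV = r dr dθ dz.

The integrand becomes 30r z, so

    ∭_E (30z sqrt(x^2 + y^2)) dV = ∫_{0}^{2π} ∫_{0}^{1} ∫_{0}^{2} (30r z) · r dz dr dθ.

Inner (z): 60r^2.
Middle (r from 0 to 1): 20.
Outer (θ): 40π.

Therefore the triple integral equals 40π.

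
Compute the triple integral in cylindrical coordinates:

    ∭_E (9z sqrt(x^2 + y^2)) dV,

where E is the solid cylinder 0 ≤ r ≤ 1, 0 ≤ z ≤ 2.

In cylindrical coordinates, x = r cos(θ), y = r sin(θ), z = z, and dV = r dr dθ dz.

The integrand becomes 9r z, so

    ∭_E (9z sqrt(x^2 + y^2)) dV = ∫_{0}^{2π} ∫_{0}^{1} ∫_{0}^{2} (9r z) · r dz dr dθ.

Inner (z): 18r^2.
Middle (r from 0 to 1): 6.
Outer (θ): 12π.

Therefore the triple integral equals 12π.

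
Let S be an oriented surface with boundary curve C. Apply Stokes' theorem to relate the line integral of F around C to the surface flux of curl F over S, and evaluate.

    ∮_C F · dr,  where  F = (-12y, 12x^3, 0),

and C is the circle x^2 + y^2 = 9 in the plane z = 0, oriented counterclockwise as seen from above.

Let S be the flat disk x^2 + y^2 ≤ 9 in the plane z = 0, with upward unit normal n̂ = ẑ. By Stokes' theorem,

    ∮_C F · dr = ∬_S (∇ × F) · n̂ dS = ∬_D (curl F)_z dA,

where D is the disk x^2 + y^2 ≤ 9.

Compute the curl of F = (-12y, 12x^3, 0):
    (∇ × F)_x = ∂F_z/∂y - ∂F_y/∂z = 0,
    (∇ × F)_y = ∂F_x/∂z - ∂F_z/∂x = 0,
    (∇ × F)_z = ∂F_y/∂x - ∂F_x/∂y = 36x^2 + 12.

On z = 0, (curl F)_z = 36x^2 + 12.

Convert to polar (x = r cos θ, y = r sin θ, dA = r dr dθ); the integrand becomes 36r^2cos(θ)^2 + 12, so

    ∬_D (curl F)_z dA = ∫_0^{2π} ∫_0^{3} (36r^2cos(θ)^2 + 12) · r dr dθ.

Inner (r from 0 to 3): 729cos(θ)^2 + 54.
Outer (θ from 0 to 2π): 837π.

Therefore ∮_C F · dr = 837π.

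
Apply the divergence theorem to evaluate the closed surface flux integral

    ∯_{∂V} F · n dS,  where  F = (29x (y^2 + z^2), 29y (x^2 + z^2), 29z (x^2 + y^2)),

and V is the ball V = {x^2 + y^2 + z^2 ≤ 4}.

By the divergence theorem,

    ∯_{∂V} F · n dS = ∭_V (∇ · F) dV.

Compute the divergence:
    ∇ · F = ∂F_x/∂x + ∂F_y/∂y + ∂F_z/∂z = 29y^2 + 29z^2 + 29x^2 + 29z^2 + 29x^2 + 29y^2 = 58x^2 + 58y^2 + 58z^2.

In spherical coordinates, x = ρ sin(φ) cos(θ), y = ρ sin(φ) sin(θ), z = ρ cos(φ), dV = ρ^2 sin(φ) dρ dφ dθ, with 0 ≤ ρ ≤ 2, 0 ≤ φ ≤ π, 0 ≤ θ ≤ 2π.

The integrand, after substitution and multiplying by the volume element, becomes (58ρ^2) · ρ^2 sin(φ), so

    ∭_V (∇·F) dV = ∫_0^{2π} ∫_0^{π} ∫_0^{2} (58ρ^2) · ρ^2 sin(φ) dρ dφ dθ.

Inner (ρ from 0 to 2): 1856sin(φ)/5.
Middle (φ from 0 to π): 3712/5.
Outer (θ from 0 to 2π): 7424π/5.

Therefore ∯_{∂V} F · n dS = 7424π/5.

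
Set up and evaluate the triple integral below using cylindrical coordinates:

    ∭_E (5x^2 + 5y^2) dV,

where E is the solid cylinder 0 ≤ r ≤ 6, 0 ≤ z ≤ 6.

In cylindrical coordinates, x = r cos(θ), y = r sin(θ), z = z, and dV = r dr dθ dz.

The integrand becomes 5r^2, so

    ∭_E (5x^2 + 5y^2) dV = ∫_{0}^{2π} ∫_{0}^{6} ∫_{0}^{6} (5r^2) · r dz dr dθ.

Inner (z): 30r^3.
Middle (r from 0 to 6): 9720.
Outer (θ): 19440π.

Therefore the triple integral equals 19440π.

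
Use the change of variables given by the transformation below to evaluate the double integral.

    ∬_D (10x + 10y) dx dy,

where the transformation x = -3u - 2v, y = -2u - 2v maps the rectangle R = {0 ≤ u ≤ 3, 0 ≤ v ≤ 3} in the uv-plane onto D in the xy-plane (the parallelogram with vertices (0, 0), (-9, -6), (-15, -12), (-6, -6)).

Compute the Jacobian determinant of (x, y) with respect to (u, v):

    ∂(x,y)/∂(u,v) = | -3  -2 | = (-3)(-2) - (-2)(-2) = 2.
                   | -2  -2 |

Its absolute value is |J| = 2 (the area scaling factor).

Substituting x = -3u - 2v, y = -2u - 2v into the integrand,

    10x + 10y → -50u - 40v,

so the integral becomes

    ∬_R (-50u - 40v) · |J| du dv = ∫_0^3 ∫_0^3 (-100u - 80v) dv du.

Inner (v): -300u - 360.
Outer (u): -2430.

Therefore ∬_D (10x + 10y) dx dy = -2430.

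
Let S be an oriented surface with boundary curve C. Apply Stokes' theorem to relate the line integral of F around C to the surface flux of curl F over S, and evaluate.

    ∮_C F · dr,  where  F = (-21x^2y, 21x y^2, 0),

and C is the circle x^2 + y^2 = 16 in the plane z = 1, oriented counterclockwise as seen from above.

Let S be the flat disk x^2 + y^2 ≤ 16 in the plane z = 1, with upward unit normal n̂ = ẑ. By Stokes' theorem,

    ∮_C F · dr = ∬_S (∇ × F) · n̂ dS = ∬_D (curl F)_z dA,

where D is the disk x^2 + y^2 ≤ 16.

Compute the curl of F = (-21x^2y, 21x y^2, 0):
    (∇ × F)_x = ∂F_z/∂y - ∂F_y/∂z = 0,
    (∇ × F)_y = ∂F_x/∂z - ∂F_z/∂x = 0,
    (∇ × F)_z = ∂F_y/∂x - ∂F_x/∂y = 21x^2 + 21y^2.

On z = 1, (curl F)_z = 21x^2 + 21y^2.

Convert to polar (x = r cos θ, y = r sin θ, dA = r dr dθ); the integrand becomes 21r^2, so

    ∬_D (curl F)_z dA = ∫_0^{2π} ∫_0^{4} (21r^2) · r dr dθ.

Inner (r from 0 to 4): 1344.
Outer (θ from 0 to 2π): 2688π.

Therefore ∮_C F · dr = 2688π.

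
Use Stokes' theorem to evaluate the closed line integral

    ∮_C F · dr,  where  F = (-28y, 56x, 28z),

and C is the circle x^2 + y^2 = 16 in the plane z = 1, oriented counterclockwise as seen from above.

Let S be the flat disk x^2 + y^2 ≤ 16 in the plane z = 1, with upward unit normal n̂ = ẑ. By Stokes' theorem,

    ∮_C F · dr = ∬_S (∇ × F) · n̂ dS = ∬_D (curl F)_z dA,

where D is the disk x^2 + y^2 ≤ 16.

Compute the curl of F = (-28y, 56x, 28z):
    (∇ × F)_x = ∂F_z/∂y - ∂F_y/∂z = 0,
    (∇ × F)_y = ∂F_x/∂z - ∂F_z/∂x = 0,
    (∇ × F)_z = ∂F_y/∂x - ∂F_x/∂y = 84.

On z = 1, (curl F)_z = 84.

Convert to polar (x = r cos θ, y = r sin θ, dA = r dr dθ); the integrand becomes 84, so

    ∬_D (curl F)_z dA = ∫_0^{2π} ∫_0^{4} (84) · r dr dθ.

Inner (r from 0 to 4): 672.
Outer (θ from 0 to 2π): 1344π.

Therefore ∮_C F · dr = 1344π.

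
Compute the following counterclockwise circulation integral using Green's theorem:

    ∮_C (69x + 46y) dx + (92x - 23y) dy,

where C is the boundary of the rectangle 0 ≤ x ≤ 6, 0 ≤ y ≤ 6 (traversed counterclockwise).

Green's theorem converts the closed line integral into a double integral over the enclosed region D:

    ∮_C P dx + Q dy = ∬_D (∂Q/∂x - ∂P/∂y) dA.

Here P = 69x + 46y, Q = 92x - 23y, so

    ∂Q/∂x = 92,    ∂P/∂y = 46,
    ∂Q/∂x - ∂P/∂y = 46.

D is the region 0 ≤ x ≤ 6, 0 ≤ y ≤ 6. Evaluating the double integral:

    ∬_D (46) dA = ∫_0^{6} ∫_0^{6} (46) dy dx.

Inner (y from 0 to 6): 276.
Outer (x from 0 to 6): 1656.

Therefore ∮_C P dx + Q dy = 1656.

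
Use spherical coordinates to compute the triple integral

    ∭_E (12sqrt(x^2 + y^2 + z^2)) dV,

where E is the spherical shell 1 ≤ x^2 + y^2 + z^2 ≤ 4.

In spherical coordinates, x = ρ sin(φ) cos(θ), y = ρ sin(φ) sin(θ), z = ρ cos(φ), and dV = ρ^2 sin(φ) dρ dφ dθ.

The integrand becomes 12ρ, so

    ∭_E (12sqrt(x^2 + y^2 + z^2)) dV = ∫_{0}^{2π} ∫_{0}^{π} ∫_{1}^{2} (12ρ) · ρ^2 sin(φ) dρ dφ dθ.

Inner (ρ): 45sin(φ).
Middle (φ): 90.
Outer (θ): 180π.

Therefore the triple integral equals 180π.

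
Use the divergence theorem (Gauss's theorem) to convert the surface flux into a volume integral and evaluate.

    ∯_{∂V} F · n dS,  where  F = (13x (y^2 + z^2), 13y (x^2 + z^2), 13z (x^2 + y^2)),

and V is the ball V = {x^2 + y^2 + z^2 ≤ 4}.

By the divergence theorem,

    ∯_{∂V} F · n dS = ∭_V (∇ · F) dV.

Compute the divergence:
    ∇ · F = ∂F_x/∂x + ∂F_y/∂y + ∂F_z/∂z = 13y^2 + 13z^2 + 13x^2 + 13z^2 + 13x^2 + 13y^2 = 26x^2 + 26y^2 + 26z^2.

In spherical coordinates, x = ρ sin(φ) cos(θ), y = ρ sin(φ) sin(θ), z = ρ cos(φ), dV = ρ^2 sin(φ) dρ dφ dθ, with 0 ≤ ρ ≤ 2, 0 ≤ φ ≤ π, 0 ≤ θ ≤ 2π.

The integrand, after substitution and multiplying by the volume element, becomes (26ρ^2) · ρ^2 sin(φ), so

    ∭_V (∇·F) dV = ∫_0^{2π} ∫_0^{π} ∫_0^{2} (26ρ^2) · ρ^2 sin(φ) dρ dφ dθ.

Inner (ρ from 0 to 2): 832sin(φ)/5.
Middle (φ from 0 to π): 1664/5.
Outer (θ from 0 to 2π): 3328π/5.

Therefore ∯_{∂V} F · n dS = 3328π/5.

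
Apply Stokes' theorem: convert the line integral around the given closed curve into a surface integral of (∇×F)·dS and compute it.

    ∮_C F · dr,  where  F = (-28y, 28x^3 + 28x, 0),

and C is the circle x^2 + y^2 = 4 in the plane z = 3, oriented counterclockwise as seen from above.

Let S be the flat disk x^2 + y^2 ≤ 4 in the plane z = 3, with upward unit normal n̂ = ẑ. By Stokes' theorem,

    ∮_C F · dr = ∬_S (∇ × F) · n̂ dS = ∬_D (curl F)_z dA,

where D is the disk x^2 + y^2 ≤ 4.

Compute the curl of F = (-28y, 28x^3 + 28x, 0):
    (∇ × F)_x = ∂F_z/∂y - ∂F_y/∂z = 0,
    (∇ × F)_y = ∂F_x/∂z - ∂F_z/∂x = 0,
    (∇ × F)_z = ∂F_y/∂x - ∂F_x/∂y = 84x^2 + 56.

On z = 3, (curl F)_z = 84x^2 + 56.

Convert to polar (x = r cos θ, y = r sin θ, dA = r dr dθ); the integrand becomes 84r^2cos(θ)^2 + 56, so

    ∬_D (curl F)_z dA = ∫_0^{2π} ∫_0^{2} (84r^2cos(θ)^2 + 56) · r dr dθ.

Inner (r from 0 to 2): 336cos(θ)^2 + 112.
Outer (θ from 0 to 2π): 560π.

Therefore ∮_C F · dr = 560π.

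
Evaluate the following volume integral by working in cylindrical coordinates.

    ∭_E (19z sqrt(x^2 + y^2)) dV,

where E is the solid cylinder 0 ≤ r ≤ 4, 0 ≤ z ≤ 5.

In cylindrical coordinates, x = r cos(θ), y = r sin(θ), z = z, and dV = r dr dθ dz.

The integrand becomes 19r z, so

    ∭_E (19z sqrt(x^2 + y^2)) dV = ∫_{0}^{2π} ∫_{0}^{4} ∫_{0}^{5} (19r z) · r dz dr dθ.

Inner (z): 475r^2/2.
Middle (r from 0 to 4): 15200/3.
Outer (θ): 30400π/3.

Therefore the triple integral equals 30400π/3.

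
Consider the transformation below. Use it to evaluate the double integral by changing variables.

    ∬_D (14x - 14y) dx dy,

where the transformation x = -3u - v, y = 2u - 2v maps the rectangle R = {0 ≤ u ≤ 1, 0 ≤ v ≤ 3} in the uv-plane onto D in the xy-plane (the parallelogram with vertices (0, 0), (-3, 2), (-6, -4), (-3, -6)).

Compute the Jacobian determinant of (x, y) with respect to (u, v):

    ∂(x,y)/∂(u,v) = | -3  -1 | = (-3)(-2) - (-1)(2) = 8.
                   | 2  -2 |

Its absolute value is |J| = 8 (the area scaling factor).

Substituting x = -3u - v, y = 2u - 2v into the integrand,

    14x - 14y → -70u + 14v,

so the integral becomes

    ∬_R (-70u + 14v) · |J| du dv = ∫_0^1 ∫_0^3 (-560u + 112v) dv du.

Inner (v): 504 - 1680u.
Outer (u): -336.

Therefore ∬_D (14x - 14y) dx dy = -336.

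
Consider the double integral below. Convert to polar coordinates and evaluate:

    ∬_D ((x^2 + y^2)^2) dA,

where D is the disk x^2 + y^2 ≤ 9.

The region D is 0 ≤ r ≤ 3, 0 ≤ θ ≤ 2π in polar coordinates, where x = r cos(θ), y = r sin(θ), and dA = r dr dθ.

Under the substitution, the integrand becomes r^4, so

    ∬_D ((x^2 + y^2)^2) dA = ∫_{0}^{2π} ∫_{0}^{3} (r^4) · r dr dθ.

Inner integral (in r): ∫_{0}^{3} (r^4) · r dr = 243/2.

Outer integral (in θ): ∫_{0}^{2π} (243/2) dθ = 243π.

Therefore ∬_D ((x^2 + y^2)^2) dA = 243π.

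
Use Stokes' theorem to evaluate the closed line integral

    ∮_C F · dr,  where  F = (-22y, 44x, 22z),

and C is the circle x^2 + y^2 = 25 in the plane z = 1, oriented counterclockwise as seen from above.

Let S be the flat disk x^2 + y^2 ≤ 25 in the plane z = 1, with upward unit normal n̂ = ẑ. By Stokes' theorem,

    ∮_C F · dr = ∬_S (∇ × F) · n̂ dS = ∬_D (curl F)_z dA,

where D is the disk x^2 + y^2 ≤ 25.

Compute the curl of F = (-22y, 44x, 22z):
    (∇ × F)_x = ∂F_z/∂y - ∂F_y/∂z = 0,
    (∇ × F)_y = ∂F_x/∂z - ∂F_z/∂x = 0,
    (∇ × F)_z = ∂F_y/∂x - ∂F_x/∂y = 66.

On z = 1, (curl F)_z = 66.

Convert to polar (x = r cos θ, y = r sin θ, dA = r dr dθ); the integrand becomes 66, so

    ∬_D (curl F)_z dA = ∫_0^{2π} ∫_0^{5} (66) · r dr dθ.

Inner (r from 0 to 5): 825.
Outer (θ from 0 to 2π): 1650π.

Therefore ∮_C F · dr = 1650π.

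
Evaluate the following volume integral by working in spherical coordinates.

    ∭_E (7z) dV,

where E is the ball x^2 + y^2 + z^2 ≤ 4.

In spherical coordinates, x = ρ sin(φ) cos(θ), y = ρ sin(φ) sin(θ), z = ρ cos(φ), and dV = ρ^2 sin(φ) dρ dφ dθ.

The integrand becomes 7ρ cos(φ), so

    ∭_E (7z) dV = ∫_{0}^{2π} ∫_{0}^{π} ∫_{0}^{2} (7ρ cos(φ)) · ρ^2 sin(φ) dρ dφ dθ.

Inner (ρ): 14sin(2φ).
Middle (φ): 0.
Outer (θ): 0.

Therefore the triple integral equals 0.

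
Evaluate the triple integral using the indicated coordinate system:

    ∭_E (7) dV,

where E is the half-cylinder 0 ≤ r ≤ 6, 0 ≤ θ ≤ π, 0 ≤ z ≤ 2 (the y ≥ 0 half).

In cylindrical coordinates, x = r cos(θ), y = r sin(θ), z = z, and dV = r dr dθ dz.

The integrand becomes 7, so

    ∭_E (7) dV = ∫_{0}^{π} ∫_{0}^{6} ∫_{0}^{2} (7) · r dz dr dθ.

Inner (z): 14r.
Middle (r from 0 to 6): 252.
Outer (θ): 252π.

Therefore the triple integral equals 252π.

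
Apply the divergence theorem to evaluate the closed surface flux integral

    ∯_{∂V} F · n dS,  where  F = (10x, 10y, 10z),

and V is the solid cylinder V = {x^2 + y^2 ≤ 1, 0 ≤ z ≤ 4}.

By the divergence theorem,

    ∯_{∂V} F · n dS = ∭_V (∇ · F) dV.

Compute the divergence:
    ∇ · F = ∂F_x/∂x + ∂F_y/∂y + ∂F_z/∂z = 10 + 10 + 10 = 30.

In cylindrical coordinates, x = r cos(θ), y = r sin(θ), z = z, dV = r dr dθ dz, with 0 ≤ r ≤ 1, 0 ≤ θ ≤ 2π, 0 ≤ z ≤ 4.

The integrand, after substitution and multiplying by the volume element, becomes (30) · r, so

    ∭_V (∇·F) dV = ∫_0^{2π} ∫_0^{1} ∫_0^{4} (30) · r dz dr dθ.

Inner (z from 0 to 4): 120r.
Middle (r from 0 to 1): 60.
Outer (θ from 0 to 2π): 120π.

Therefore ∯_{∂V} F · n dS = 120π.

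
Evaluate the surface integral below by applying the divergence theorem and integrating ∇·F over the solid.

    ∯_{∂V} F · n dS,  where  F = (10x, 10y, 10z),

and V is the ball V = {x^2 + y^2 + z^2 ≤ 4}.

By the divergence theorem,

    ∯_{∂V} F · n dS = ∭_V (∇ · F) dV.

Compute the divergence:
    ∇ · F = ∂F_x/∂x + ∂F_y/∂y + ∂F_z/∂z = 10 + 10 + 10 = 30.

In spherical coordinates, x = ρ sin(φ) cos(θ), y = ρ sin(φ) sin(θ), z = ρ cos(φ), dV = ρ^2 sin(φ) dρ dφ dθ, with 0 ≤ ρ ≤ 2, 0 ≤ φ ≤ π, 0 ≤ θ ≤ 2π.

The integrand, after substitution and multiplying by the volume element, becomes (30) · ρ^2 sin(φ), so

    ∭_V (∇·F) dV = ∫_0^{2π} ∫_0^{π} ∫_0^{2} (30) · ρ^2 sin(φ) dρ dφ dθ.

Inner (ρ from 0 to 2): 80sin(φ).
Middle (φ from 0 to π): 160.
Outer (θ from 0 to 2π): 320π.

Therefore ∯_{∂V} F · n dS = 320π.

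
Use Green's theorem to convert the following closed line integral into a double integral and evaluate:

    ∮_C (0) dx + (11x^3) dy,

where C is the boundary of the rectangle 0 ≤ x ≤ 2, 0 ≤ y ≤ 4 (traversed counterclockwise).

Green's theorem converts the closed line integral into a double integral over the enclosed region D:

    ∮_C P dx + Q dy = ∬_D (∂Q/∂x - ∂P/∂y) dA.

Here P = 0, Q = 11x^3, so

    ∂Q/∂x = 33x^2,    ∂P/∂y = 0,
    ∂Q/∂x - ∂P/∂y = 33x^2.

D is the region 0 ≤ x ≤ 2, 0 ≤ y ≤ 4. Evaluating the double integral:

    ∬_D (33x^2) dA = ∫_0^{2} ∫_0^{4} (33x^2) dy dx.

Inner (y from 0 to 4): 132x^2.
Outer (x from 0 to 2): 352.

Therefore ∮_C P dx + Q dy = 352.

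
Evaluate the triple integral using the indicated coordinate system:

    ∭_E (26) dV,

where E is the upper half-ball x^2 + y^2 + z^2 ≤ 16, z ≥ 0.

In spherical coordinates, x = ρ sin(φ) cos(θ), y = ρ sin(φ) sin(θ), z = ρ cos(φ), and dV = ρ^2 sin(φ) dρ dφ dθ.

The integrand becomes 26, so

    ∭_E (26) dV = ∫_{0}^{2π} ∫_{0}^{π/2} ∫_{0}^{4} (26) · ρ^2 sin(φ) dρ dφ dθ.

Inner (ρ): 1664sin(φ)/3.
Middle (φ): 1664/3.
Outer (θ): 3328π/3.

Therefore the triple integral equals 3328π/3.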